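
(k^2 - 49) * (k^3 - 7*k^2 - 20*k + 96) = k^5 - 7*k^4 - 69*k^3 + 439*k^2 + 980*k - 4704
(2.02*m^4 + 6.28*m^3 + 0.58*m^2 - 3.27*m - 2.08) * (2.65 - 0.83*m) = -1.6766*m^5 + 0.1406*m^4 + 16.1606*m^3 + 4.2511*m^2 - 6.9391*m - 5.512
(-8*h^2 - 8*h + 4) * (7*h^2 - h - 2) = -56*h^4 - 48*h^3 + 52*h^2 + 12*h - 8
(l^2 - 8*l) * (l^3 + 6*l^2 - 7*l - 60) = l^5 - 2*l^4 - 55*l^3 - 4*l^2 + 480*l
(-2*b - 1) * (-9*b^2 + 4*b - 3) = 18*b^3 + b^2 + 2*b + 3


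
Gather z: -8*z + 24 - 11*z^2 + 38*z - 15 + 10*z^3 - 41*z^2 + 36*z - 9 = 10*z^3 - 52*z^2 + 66*z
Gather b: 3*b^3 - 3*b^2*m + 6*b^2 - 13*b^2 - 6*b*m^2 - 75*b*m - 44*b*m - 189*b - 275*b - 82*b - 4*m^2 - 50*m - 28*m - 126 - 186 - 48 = 3*b^3 + b^2*(-3*m - 7) + b*(-6*m^2 - 119*m - 546) - 4*m^2 - 78*m - 360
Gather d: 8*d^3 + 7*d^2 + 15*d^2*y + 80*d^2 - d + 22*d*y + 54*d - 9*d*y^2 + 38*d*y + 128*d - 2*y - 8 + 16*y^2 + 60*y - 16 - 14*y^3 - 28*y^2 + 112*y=8*d^3 + d^2*(15*y + 87) + d*(-9*y^2 + 60*y + 181) - 14*y^3 - 12*y^2 + 170*y - 24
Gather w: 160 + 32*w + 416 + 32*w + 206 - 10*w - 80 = 54*w + 702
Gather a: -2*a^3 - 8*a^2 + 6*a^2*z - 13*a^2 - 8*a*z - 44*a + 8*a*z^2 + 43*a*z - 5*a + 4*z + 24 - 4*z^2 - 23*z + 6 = -2*a^3 + a^2*(6*z - 21) + a*(8*z^2 + 35*z - 49) - 4*z^2 - 19*z + 30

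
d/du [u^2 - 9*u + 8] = 2*u - 9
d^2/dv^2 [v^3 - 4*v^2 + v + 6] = 6*v - 8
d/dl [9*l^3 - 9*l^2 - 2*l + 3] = 27*l^2 - 18*l - 2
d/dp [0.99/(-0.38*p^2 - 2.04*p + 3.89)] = (0.7524*p + 2.0196)/(0.38*p^2 + 2.04*p - 3.89)^2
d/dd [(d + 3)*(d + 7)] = 2*d + 10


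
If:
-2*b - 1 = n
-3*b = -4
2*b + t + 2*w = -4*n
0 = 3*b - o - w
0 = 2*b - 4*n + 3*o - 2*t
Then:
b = 4/3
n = -11/3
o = 28/3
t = 68/3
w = -16/3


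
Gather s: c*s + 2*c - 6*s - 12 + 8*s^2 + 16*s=2*c + 8*s^2 + s*(c + 10) - 12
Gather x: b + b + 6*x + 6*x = 2*b + 12*x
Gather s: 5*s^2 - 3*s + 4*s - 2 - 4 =5*s^2 + s - 6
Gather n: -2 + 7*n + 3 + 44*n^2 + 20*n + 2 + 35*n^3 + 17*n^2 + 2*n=35*n^3 + 61*n^2 + 29*n + 3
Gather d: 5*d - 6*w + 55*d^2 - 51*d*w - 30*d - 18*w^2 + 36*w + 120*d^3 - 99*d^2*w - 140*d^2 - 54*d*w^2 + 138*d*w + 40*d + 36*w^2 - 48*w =120*d^3 + d^2*(-99*w - 85) + d*(-54*w^2 + 87*w + 15) + 18*w^2 - 18*w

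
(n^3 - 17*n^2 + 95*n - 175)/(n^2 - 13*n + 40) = (n^2 - 12*n + 35)/(n - 8)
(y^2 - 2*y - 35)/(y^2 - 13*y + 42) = (y + 5)/(y - 6)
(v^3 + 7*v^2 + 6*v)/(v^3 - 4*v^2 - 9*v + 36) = v*(v^2 + 7*v + 6)/(v^3 - 4*v^2 - 9*v + 36)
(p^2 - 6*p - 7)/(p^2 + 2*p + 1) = (p - 7)/(p + 1)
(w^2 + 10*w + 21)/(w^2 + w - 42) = (w + 3)/(w - 6)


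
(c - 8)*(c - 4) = c^2 - 12*c + 32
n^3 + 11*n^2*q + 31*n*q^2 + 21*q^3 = (n + q)*(n + 3*q)*(n + 7*q)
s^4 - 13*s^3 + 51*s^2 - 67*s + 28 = (s - 7)*(s - 4)*(s - 1)^2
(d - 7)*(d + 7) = d^2 - 49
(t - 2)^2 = t^2 - 4*t + 4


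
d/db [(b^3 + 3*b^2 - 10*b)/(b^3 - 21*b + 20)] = (-3*b^2 + 8*b - 8)/(b^4 - 10*b^3 + 33*b^2 - 40*b + 16)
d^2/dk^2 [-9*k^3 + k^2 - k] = 2 - 54*k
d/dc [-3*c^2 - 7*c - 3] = -6*c - 7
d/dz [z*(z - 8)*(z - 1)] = 3*z^2 - 18*z + 8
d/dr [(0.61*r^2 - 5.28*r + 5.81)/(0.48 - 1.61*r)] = (-0.9821*r^2 + 0.585599999999999*r + 6.8197)/(2.5921*r^2 - 1.5456*r + 0.2304)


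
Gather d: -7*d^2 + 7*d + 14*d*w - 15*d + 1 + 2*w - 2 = -7*d^2 + d*(14*w - 8) + 2*w - 1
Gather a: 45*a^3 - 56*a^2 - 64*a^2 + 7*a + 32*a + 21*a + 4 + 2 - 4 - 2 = 45*a^3 - 120*a^2 + 60*a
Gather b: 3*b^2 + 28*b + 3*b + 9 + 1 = 3*b^2 + 31*b + 10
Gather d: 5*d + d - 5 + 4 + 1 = 6*d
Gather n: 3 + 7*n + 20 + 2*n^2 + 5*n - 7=2*n^2 + 12*n + 16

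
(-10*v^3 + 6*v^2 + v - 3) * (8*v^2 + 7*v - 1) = -80*v^5 - 22*v^4 + 60*v^3 - 23*v^2 - 22*v + 3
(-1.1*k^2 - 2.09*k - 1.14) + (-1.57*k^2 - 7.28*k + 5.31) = -2.67*k^2 - 9.37*k + 4.17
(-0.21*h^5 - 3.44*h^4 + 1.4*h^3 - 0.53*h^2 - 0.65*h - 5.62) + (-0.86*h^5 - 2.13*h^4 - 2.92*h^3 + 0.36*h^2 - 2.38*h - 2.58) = -1.07*h^5 - 5.57*h^4 - 1.52*h^3 - 0.17*h^2 - 3.03*h - 8.2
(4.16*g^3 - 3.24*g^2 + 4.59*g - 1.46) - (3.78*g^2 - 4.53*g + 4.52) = 4.16*g^3 - 7.02*g^2 + 9.12*g - 5.98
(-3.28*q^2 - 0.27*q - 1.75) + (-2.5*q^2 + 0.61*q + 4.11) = -5.78*q^2 + 0.34*q + 2.36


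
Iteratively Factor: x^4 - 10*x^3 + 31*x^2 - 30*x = (x)*(x^3 - 10*x^2 + 31*x - 30) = x*(x - 5)*(x^2 - 5*x + 6) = x*(x - 5)*(x - 3)*(x - 2)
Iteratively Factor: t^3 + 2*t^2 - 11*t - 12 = (t - 3)*(t^2 + 5*t + 4) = (t - 3)*(t + 1)*(t + 4)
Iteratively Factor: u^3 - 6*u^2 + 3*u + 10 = (u - 5)*(u^2 - u - 2) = (u - 5)*(u + 1)*(u - 2)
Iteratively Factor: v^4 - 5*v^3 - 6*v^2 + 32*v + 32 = (v + 1)*(v^3 - 6*v^2 + 32) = (v - 4)*(v + 1)*(v^2 - 2*v - 8) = (v - 4)^2*(v + 1)*(v + 2)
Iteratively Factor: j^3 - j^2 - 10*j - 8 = (j - 4)*(j^2 + 3*j + 2) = (j - 4)*(j + 1)*(j + 2)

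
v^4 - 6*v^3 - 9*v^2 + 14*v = v*(v - 7)*(v - 1)*(v + 2)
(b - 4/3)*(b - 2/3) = b^2 - 2*b + 8/9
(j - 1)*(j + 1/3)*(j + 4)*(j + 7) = j^4 + 31*j^3/3 + 61*j^2/3 - 67*j/3 - 28/3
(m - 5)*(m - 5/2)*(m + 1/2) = m^3 - 7*m^2 + 35*m/4 + 25/4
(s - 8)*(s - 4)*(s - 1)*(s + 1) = s^4 - 12*s^3 + 31*s^2 + 12*s - 32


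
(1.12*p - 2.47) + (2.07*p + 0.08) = 3.19*p - 2.39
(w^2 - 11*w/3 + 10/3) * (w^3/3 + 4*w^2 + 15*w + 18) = w^5/3 + 25*w^4/9 + 13*w^3/9 - 71*w^2/3 - 16*w + 60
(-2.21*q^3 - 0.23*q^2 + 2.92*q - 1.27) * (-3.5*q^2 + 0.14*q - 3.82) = 7.735*q^5 + 0.4956*q^4 - 1.81*q^3 + 5.7324*q^2 - 11.3322*q + 4.8514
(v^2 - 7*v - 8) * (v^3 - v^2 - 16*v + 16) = v^5 - 8*v^4 - 17*v^3 + 136*v^2 + 16*v - 128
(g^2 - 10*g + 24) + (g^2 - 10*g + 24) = 2*g^2 - 20*g + 48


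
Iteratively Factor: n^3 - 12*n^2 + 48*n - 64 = (n - 4)*(n^2 - 8*n + 16) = (n - 4)^2*(n - 4)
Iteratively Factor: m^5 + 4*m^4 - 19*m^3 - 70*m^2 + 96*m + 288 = (m + 4)*(m^4 - 19*m^2 + 6*m + 72) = (m + 4)^2*(m^3 - 4*m^2 - 3*m + 18) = (m - 3)*(m + 4)^2*(m^2 - m - 6) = (m - 3)*(m + 2)*(m + 4)^2*(m - 3)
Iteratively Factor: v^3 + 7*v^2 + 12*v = (v + 4)*(v^2 + 3*v) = v*(v + 4)*(v + 3)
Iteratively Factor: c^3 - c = (c)*(c^2 - 1) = c*(c + 1)*(c - 1)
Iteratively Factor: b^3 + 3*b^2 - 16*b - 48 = (b - 4)*(b^2 + 7*b + 12) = (b - 4)*(b + 4)*(b + 3)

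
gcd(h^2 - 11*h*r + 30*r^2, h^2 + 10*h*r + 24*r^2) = 1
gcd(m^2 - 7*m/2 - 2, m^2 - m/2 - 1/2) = m + 1/2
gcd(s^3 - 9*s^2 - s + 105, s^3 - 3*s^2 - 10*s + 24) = s + 3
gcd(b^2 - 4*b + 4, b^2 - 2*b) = b - 2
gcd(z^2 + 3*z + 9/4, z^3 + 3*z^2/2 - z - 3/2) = z + 3/2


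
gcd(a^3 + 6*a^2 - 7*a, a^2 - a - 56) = a + 7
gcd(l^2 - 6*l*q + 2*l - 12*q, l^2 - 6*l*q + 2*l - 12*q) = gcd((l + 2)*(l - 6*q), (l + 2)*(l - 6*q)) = -l^2 + 6*l*q - 2*l + 12*q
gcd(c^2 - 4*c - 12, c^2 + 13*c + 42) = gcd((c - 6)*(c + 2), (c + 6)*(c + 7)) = 1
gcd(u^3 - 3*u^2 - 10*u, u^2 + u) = u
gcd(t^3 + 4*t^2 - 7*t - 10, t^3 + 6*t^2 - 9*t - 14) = t^2 - t - 2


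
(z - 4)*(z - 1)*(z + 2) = z^3 - 3*z^2 - 6*z + 8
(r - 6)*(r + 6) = r^2 - 36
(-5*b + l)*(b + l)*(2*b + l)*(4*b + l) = -40*b^4 - 62*b^3*l - 21*b^2*l^2 + 2*b*l^3 + l^4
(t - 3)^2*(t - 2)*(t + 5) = t^4 - 3*t^3 - 19*t^2 + 87*t - 90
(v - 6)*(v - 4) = v^2 - 10*v + 24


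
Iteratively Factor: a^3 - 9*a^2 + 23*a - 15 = (a - 1)*(a^2 - 8*a + 15) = (a - 5)*(a - 1)*(a - 3)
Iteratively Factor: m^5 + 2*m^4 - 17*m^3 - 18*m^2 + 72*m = (m - 3)*(m^4 + 5*m^3 - 2*m^2 - 24*m) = m*(m - 3)*(m^3 + 5*m^2 - 2*m - 24) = m*(m - 3)*(m - 2)*(m^2 + 7*m + 12) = m*(m - 3)*(m - 2)*(m + 4)*(m + 3)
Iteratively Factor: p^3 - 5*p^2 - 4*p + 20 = (p - 5)*(p^2 - 4) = (p - 5)*(p - 2)*(p + 2)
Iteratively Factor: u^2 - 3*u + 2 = (u - 2)*(u - 1)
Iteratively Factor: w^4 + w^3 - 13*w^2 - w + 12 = (w - 1)*(w^3 + 2*w^2 - 11*w - 12) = (w - 3)*(w - 1)*(w^2 + 5*w + 4) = (w - 3)*(w - 1)*(w + 1)*(w + 4)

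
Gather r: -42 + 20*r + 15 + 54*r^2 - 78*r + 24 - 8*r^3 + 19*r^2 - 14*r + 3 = -8*r^3 + 73*r^2 - 72*r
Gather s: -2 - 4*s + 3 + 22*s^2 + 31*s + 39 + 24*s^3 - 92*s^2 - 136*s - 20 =24*s^3 - 70*s^2 - 109*s + 20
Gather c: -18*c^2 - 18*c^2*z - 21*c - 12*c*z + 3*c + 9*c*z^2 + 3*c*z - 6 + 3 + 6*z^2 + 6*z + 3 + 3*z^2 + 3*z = c^2*(-18*z - 18) + c*(9*z^2 - 9*z - 18) + 9*z^2 + 9*z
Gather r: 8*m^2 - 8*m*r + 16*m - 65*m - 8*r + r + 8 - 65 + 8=8*m^2 - 49*m + r*(-8*m - 7) - 49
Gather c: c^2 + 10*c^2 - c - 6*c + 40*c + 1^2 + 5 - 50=11*c^2 + 33*c - 44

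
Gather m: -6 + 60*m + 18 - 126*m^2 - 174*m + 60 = -126*m^2 - 114*m + 72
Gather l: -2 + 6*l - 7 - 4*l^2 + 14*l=-4*l^2 + 20*l - 9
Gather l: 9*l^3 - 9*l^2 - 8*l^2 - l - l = 9*l^3 - 17*l^2 - 2*l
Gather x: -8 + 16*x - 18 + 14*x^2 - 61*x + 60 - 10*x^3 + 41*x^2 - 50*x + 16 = -10*x^3 + 55*x^2 - 95*x + 50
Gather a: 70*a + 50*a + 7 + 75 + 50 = 120*a + 132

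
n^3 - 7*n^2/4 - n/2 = n*(n - 2)*(n + 1/4)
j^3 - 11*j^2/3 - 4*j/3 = j*(j - 4)*(j + 1/3)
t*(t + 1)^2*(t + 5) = t^4 + 7*t^3 + 11*t^2 + 5*t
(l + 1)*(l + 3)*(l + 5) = l^3 + 9*l^2 + 23*l + 15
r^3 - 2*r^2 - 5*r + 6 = (r - 3)*(r - 1)*(r + 2)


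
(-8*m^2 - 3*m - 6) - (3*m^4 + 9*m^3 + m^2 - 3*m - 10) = -3*m^4 - 9*m^3 - 9*m^2 + 4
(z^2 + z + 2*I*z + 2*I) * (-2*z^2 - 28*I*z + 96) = -2*z^4 - 2*z^3 - 32*I*z^3 + 152*z^2 - 32*I*z^2 + 152*z + 192*I*z + 192*I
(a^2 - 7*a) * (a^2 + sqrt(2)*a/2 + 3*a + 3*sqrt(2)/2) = a^4 - 4*a^3 + sqrt(2)*a^3/2 - 21*a^2 - 2*sqrt(2)*a^2 - 21*sqrt(2)*a/2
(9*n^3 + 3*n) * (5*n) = 45*n^4 + 15*n^2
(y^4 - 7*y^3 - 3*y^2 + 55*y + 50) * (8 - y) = -y^5 + 15*y^4 - 53*y^3 - 79*y^2 + 390*y + 400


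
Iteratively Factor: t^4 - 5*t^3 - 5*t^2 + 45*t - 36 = (t - 1)*(t^3 - 4*t^2 - 9*t + 36) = (t - 1)*(t + 3)*(t^2 - 7*t + 12) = (t - 3)*(t - 1)*(t + 3)*(t - 4)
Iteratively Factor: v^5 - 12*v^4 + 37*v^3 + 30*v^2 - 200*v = (v - 5)*(v^4 - 7*v^3 + 2*v^2 + 40*v) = (v - 5)^2*(v^3 - 2*v^2 - 8*v) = (v - 5)^2*(v + 2)*(v^2 - 4*v) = v*(v - 5)^2*(v + 2)*(v - 4)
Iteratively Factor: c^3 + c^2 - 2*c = (c - 1)*(c^2 + 2*c) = c*(c - 1)*(c + 2)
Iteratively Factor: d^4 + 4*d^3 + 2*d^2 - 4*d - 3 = (d + 1)*(d^3 + 3*d^2 - d - 3) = (d - 1)*(d + 1)*(d^2 + 4*d + 3) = (d - 1)*(d + 1)*(d + 3)*(d + 1)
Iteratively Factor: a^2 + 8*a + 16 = (a + 4)*(a + 4)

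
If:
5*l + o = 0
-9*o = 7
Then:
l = 7/45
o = -7/9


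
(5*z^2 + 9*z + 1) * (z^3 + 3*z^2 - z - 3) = 5*z^5 + 24*z^4 + 23*z^3 - 21*z^2 - 28*z - 3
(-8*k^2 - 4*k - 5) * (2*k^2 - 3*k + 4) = -16*k^4 + 16*k^3 - 30*k^2 - k - 20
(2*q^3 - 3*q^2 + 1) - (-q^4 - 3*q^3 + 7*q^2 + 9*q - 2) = q^4 + 5*q^3 - 10*q^2 - 9*q + 3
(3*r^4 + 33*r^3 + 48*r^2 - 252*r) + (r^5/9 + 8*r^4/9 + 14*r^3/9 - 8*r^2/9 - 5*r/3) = r^5/9 + 35*r^4/9 + 311*r^3/9 + 424*r^2/9 - 761*r/3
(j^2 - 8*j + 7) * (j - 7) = j^3 - 15*j^2 + 63*j - 49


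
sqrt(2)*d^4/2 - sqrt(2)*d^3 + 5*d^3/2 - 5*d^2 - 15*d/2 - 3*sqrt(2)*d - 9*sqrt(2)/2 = (d - 3)*(d + sqrt(2))*(d + 3*sqrt(2)/2)*(sqrt(2)*d/2 + sqrt(2)/2)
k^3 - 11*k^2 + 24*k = k*(k - 8)*(k - 3)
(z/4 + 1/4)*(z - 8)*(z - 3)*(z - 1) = z^4/4 - 11*z^3/4 + 23*z^2/4 + 11*z/4 - 6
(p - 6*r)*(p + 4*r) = p^2 - 2*p*r - 24*r^2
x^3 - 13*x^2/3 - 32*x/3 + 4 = (x - 6)*(x - 1/3)*(x + 2)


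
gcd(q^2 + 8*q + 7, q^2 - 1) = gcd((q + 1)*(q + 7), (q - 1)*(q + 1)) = q + 1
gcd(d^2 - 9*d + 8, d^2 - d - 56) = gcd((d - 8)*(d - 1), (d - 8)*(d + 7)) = d - 8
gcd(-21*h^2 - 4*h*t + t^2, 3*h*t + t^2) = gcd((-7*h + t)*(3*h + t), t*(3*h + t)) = 3*h + t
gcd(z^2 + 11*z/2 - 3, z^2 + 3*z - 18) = z + 6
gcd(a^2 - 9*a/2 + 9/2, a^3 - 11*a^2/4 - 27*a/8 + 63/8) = a^2 - 9*a/2 + 9/2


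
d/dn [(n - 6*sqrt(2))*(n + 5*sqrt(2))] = 2*n - sqrt(2)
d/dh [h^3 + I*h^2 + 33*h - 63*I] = 3*h^2 + 2*I*h + 33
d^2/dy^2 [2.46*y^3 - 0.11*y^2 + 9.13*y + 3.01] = 14.76*y - 0.22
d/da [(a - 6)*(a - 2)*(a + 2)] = 3*a^2 - 12*a - 4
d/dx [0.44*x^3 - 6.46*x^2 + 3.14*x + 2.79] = 1.32*x^2 - 12.92*x + 3.14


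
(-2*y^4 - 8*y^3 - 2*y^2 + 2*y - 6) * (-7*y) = 14*y^5 + 56*y^4 + 14*y^3 - 14*y^2 + 42*y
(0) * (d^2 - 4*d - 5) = 0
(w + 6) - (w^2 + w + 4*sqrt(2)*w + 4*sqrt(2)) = -w^2 - 4*sqrt(2)*w - 4*sqrt(2) + 6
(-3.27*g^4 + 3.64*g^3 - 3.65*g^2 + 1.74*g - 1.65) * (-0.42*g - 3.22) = 1.3734*g^5 + 9.0006*g^4 - 10.1878*g^3 + 11.0222*g^2 - 4.9098*g + 5.313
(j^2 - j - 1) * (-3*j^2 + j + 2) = -3*j^4 + 4*j^3 + 4*j^2 - 3*j - 2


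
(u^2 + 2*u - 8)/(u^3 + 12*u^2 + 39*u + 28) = (u - 2)/(u^2 + 8*u + 7)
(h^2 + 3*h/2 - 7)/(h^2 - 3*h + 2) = (h + 7/2)/(h - 1)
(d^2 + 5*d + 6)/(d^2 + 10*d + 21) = (d + 2)/(d + 7)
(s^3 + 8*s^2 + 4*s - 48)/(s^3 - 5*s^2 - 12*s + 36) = (s^2 + 10*s + 24)/(s^2 - 3*s - 18)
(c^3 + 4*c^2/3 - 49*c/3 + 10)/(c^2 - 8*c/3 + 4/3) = (c^2 + 2*c - 15)/(c - 2)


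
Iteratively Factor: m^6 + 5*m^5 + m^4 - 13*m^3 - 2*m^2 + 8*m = (m + 2)*(m^5 + 3*m^4 - 5*m^3 - 3*m^2 + 4*m) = m*(m + 2)*(m^4 + 3*m^3 - 5*m^2 - 3*m + 4) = m*(m + 2)*(m + 4)*(m^3 - m^2 - m + 1) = m*(m - 1)*(m + 2)*(m + 4)*(m^2 - 1) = m*(m - 1)*(m + 1)*(m + 2)*(m + 4)*(m - 1)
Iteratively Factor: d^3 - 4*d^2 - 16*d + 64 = (d - 4)*(d^2 - 16) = (d - 4)^2*(d + 4)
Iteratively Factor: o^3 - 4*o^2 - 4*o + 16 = (o + 2)*(o^2 - 6*o + 8) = (o - 2)*(o + 2)*(o - 4)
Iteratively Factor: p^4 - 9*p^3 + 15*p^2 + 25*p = (p)*(p^3 - 9*p^2 + 15*p + 25) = p*(p - 5)*(p^2 - 4*p - 5) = p*(p - 5)*(p + 1)*(p - 5)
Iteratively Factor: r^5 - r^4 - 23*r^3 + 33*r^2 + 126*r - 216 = (r + 4)*(r^4 - 5*r^3 - 3*r^2 + 45*r - 54) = (r + 3)*(r + 4)*(r^3 - 8*r^2 + 21*r - 18) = (r - 2)*(r + 3)*(r + 4)*(r^2 - 6*r + 9) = (r - 3)*(r - 2)*(r + 3)*(r + 4)*(r - 3)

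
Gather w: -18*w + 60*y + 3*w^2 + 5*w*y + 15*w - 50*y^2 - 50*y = 3*w^2 + w*(5*y - 3) - 50*y^2 + 10*y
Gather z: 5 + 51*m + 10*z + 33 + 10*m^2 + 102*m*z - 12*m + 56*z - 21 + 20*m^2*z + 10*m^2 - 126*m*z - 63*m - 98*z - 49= 20*m^2 - 24*m + z*(20*m^2 - 24*m - 32) - 32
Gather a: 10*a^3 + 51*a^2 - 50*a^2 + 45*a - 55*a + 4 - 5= 10*a^3 + a^2 - 10*a - 1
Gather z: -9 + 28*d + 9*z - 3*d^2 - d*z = -3*d^2 + 28*d + z*(9 - d) - 9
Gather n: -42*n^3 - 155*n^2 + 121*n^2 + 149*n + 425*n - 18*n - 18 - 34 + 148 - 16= -42*n^3 - 34*n^2 + 556*n + 80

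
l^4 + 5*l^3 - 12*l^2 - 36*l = l*(l - 3)*(l + 2)*(l + 6)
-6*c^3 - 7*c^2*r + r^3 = (-3*c + r)*(c + r)*(2*c + r)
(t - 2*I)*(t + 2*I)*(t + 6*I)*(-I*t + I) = -I*t^4 + 6*t^3 + I*t^3 - 6*t^2 - 4*I*t^2 + 24*t + 4*I*t - 24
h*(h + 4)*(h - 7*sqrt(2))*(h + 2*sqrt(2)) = h^4 - 5*sqrt(2)*h^3 + 4*h^3 - 20*sqrt(2)*h^2 - 28*h^2 - 112*h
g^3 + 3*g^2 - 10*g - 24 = (g - 3)*(g + 2)*(g + 4)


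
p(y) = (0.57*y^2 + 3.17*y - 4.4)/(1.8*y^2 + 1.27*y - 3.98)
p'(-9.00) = -0.03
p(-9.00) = 0.10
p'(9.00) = -0.01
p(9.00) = 0.46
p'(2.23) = -0.11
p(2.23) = 0.71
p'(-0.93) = -1.68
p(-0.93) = 1.90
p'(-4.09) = -0.31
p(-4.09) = -0.37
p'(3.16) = -0.06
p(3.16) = 0.63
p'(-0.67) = -1.04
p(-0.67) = 1.56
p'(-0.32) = -0.63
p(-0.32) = 1.27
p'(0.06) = -0.42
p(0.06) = 1.08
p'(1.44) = -0.43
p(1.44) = 0.85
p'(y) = (-3.6*y - 1.27)*(0.57*y^2 + 3.17*y - 4.4)/(1.8*y^2 + 1.27*y - 3.98)^2 + (1.14*y + 3.17)/(1.8*y^2 + 1.27*y - 3.98)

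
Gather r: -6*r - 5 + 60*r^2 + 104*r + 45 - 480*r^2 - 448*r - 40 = -420*r^2 - 350*r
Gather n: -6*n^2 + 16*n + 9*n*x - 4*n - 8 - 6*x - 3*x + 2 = -6*n^2 + n*(9*x + 12) - 9*x - 6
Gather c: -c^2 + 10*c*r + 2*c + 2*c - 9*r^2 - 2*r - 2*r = -c^2 + c*(10*r + 4) - 9*r^2 - 4*r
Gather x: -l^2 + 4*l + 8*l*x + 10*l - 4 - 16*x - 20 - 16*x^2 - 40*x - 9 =-l^2 + 14*l - 16*x^2 + x*(8*l - 56) - 33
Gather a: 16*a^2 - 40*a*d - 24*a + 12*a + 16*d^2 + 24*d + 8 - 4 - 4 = 16*a^2 + a*(-40*d - 12) + 16*d^2 + 24*d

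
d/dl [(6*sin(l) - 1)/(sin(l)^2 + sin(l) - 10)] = (-6*sin(l)^2 + 2*sin(l) - 59)*cos(l)/(sin(l)^2 + sin(l) - 10)^2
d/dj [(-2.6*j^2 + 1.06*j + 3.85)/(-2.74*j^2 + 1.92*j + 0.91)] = (-2.0876*j^2 + 16.366*j - 6.4274)/(7.5076*j^4 - 10.5216*j^3 - 1.3004*j^2 + 3.4944*j + 0.8281)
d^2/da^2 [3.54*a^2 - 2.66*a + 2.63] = 7.08000000000000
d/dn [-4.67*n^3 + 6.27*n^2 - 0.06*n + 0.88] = -14.01*n^2 + 12.54*n - 0.06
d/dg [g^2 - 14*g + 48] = 2*g - 14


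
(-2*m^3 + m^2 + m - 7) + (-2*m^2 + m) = -2*m^3 - m^2 + 2*m - 7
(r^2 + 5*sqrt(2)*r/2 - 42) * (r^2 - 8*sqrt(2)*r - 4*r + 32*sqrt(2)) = r^4 - 11*sqrt(2)*r^3/2 - 4*r^3 - 82*r^2 + 22*sqrt(2)*r^2 + 328*r + 336*sqrt(2)*r - 1344*sqrt(2)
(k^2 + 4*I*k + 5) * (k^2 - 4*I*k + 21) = k^4 + 42*k^2 + 64*I*k + 105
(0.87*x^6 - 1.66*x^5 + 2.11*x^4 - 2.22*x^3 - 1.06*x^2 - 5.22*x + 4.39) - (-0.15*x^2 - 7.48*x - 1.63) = 0.87*x^6 - 1.66*x^5 + 2.11*x^4 - 2.22*x^3 - 0.91*x^2 + 2.26*x + 6.02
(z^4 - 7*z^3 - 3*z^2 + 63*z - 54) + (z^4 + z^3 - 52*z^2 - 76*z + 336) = 2*z^4 - 6*z^3 - 55*z^2 - 13*z + 282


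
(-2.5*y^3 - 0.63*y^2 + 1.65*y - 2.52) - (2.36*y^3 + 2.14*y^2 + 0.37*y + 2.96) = -4.86*y^3 - 2.77*y^2 + 1.28*y - 5.48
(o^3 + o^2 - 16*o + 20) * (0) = 0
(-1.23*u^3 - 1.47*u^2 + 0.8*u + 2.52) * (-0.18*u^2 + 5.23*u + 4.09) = 0.2214*u^5 - 6.1683*u^4 - 12.8628*u^3 - 2.2819*u^2 + 16.4516*u + 10.3068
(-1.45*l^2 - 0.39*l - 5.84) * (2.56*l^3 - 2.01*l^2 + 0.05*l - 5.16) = -3.712*l^5 + 1.9161*l^4 - 14.239*l^3 + 19.2009*l^2 + 1.7204*l + 30.1344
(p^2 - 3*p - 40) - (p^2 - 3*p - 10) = -30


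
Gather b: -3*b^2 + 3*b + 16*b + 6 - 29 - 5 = -3*b^2 + 19*b - 28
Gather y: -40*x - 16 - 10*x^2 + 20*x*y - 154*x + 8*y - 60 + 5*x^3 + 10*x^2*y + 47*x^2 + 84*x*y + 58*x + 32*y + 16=5*x^3 + 37*x^2 - 136*x + y*(10*x^2 + 104*x + 40) - 60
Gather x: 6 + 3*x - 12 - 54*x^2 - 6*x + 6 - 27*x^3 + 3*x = -27*x^3 - 54*x^2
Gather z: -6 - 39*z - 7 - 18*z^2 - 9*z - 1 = -18*z^2 - 48*z - 14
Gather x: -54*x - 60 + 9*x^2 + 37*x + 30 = 9*x^2 - 17*x - 30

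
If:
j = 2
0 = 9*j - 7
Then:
No Solution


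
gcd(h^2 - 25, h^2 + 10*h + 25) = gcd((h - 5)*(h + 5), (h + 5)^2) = h + 5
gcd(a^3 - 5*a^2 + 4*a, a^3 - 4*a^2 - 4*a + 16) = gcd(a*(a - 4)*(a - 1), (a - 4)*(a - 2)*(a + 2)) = a - 4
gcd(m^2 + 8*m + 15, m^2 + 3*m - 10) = m + 5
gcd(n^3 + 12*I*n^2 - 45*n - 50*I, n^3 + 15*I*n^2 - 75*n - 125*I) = n^2 + 10*I*n - 25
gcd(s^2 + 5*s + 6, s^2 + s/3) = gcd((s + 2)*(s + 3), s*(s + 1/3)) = 1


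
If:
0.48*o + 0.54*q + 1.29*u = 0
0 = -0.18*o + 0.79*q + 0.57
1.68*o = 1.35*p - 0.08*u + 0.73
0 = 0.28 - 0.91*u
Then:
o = -0.01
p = -0.54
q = -0.72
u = 0.31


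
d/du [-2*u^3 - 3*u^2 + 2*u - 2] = -6*u^2 - 6*u + 2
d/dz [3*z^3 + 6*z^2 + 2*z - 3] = 9*z^2 + 12*z + 2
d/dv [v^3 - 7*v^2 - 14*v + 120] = 3*v^2 - 14*v - 14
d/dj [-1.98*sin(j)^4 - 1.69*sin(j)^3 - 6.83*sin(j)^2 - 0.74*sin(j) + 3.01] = (-19.6*sin(j) + 1.98*sin(3*j) + 2.535*cos(2*j) - 3.275)*cos(j)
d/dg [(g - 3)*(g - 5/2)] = 2*g - 11/2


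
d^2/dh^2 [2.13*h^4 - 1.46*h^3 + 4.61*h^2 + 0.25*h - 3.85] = 25.56*h^2 - 8.76*h + 9.22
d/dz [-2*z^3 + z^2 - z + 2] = -6*z^2 + 2*z - 1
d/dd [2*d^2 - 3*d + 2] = 4*d - 3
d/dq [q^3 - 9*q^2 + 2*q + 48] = 3*q^2 - 18*q + 2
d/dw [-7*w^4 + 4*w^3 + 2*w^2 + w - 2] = -28*w^3 + 12*w^2 + 4*w + 1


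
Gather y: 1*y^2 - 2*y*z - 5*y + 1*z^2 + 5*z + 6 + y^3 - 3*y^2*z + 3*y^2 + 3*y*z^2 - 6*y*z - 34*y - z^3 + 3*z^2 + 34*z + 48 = y^3 + y^2*(4 - 3*z) + y*(3*z^2 - 8*z - 39) - z^3 + 4*z^2 + 39*z + 54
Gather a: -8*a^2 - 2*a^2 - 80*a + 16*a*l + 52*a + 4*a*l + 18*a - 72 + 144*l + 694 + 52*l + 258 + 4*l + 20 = -10*a^2 + a*(20*l - 10) + 200*l + 900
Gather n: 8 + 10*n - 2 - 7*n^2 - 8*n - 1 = -7*n^2 + 2*n + 5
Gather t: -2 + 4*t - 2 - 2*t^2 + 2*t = -2*t^2 + 6*t - 4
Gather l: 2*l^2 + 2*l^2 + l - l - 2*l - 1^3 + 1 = 4*l^2 - 2*l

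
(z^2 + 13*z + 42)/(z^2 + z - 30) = (z + 7)/(z - 5)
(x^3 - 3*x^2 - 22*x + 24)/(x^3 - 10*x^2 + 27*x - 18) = (x + 4)/(x - 3)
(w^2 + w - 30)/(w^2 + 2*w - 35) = (w + 6)/(w + 7)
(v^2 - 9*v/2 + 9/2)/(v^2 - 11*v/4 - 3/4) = 2*(2*v - 3)/(4*v + 1)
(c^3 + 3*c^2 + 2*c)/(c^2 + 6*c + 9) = c*(c^2 + 3*c + 2)/(c^2 + 6*c + 9)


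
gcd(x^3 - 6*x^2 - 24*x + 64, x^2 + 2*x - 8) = x^2 + 2*x - 8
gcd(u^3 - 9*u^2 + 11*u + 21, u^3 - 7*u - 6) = u^2 - 2*u - 3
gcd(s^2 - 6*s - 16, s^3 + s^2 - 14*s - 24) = s + 2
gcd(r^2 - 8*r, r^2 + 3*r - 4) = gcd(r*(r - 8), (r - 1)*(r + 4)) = 1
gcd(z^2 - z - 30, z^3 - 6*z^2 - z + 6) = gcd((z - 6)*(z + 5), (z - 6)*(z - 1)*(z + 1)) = z - 6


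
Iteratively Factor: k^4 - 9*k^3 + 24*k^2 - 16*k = (k - 4)*(k^3 - 5*k^2 + 4*k) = k*(k - 4)*(k^2 - 5*k + 4) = k*(k - 4)*(k - 1)*(k - 4)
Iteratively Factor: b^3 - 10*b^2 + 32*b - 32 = (b - 4)*(b^2 - 6*b + 8) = (b - 4)*(b - 2)*(b - 4)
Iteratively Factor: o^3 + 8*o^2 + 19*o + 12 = (o + 3)*(o^2 + 5*o + 4) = (o + 1)*(o + 3)*(o + 4)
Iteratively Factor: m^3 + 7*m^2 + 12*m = (m)*(m^2 + 7*m + 12) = m*(m + 4)*(m + 3)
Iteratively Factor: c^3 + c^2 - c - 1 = (c + 1)*(c^2 - 1) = (c + 1)^2*(c - 1)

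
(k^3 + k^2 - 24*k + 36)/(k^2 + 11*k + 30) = (k^2 - 5*k + 6)/(k + 5)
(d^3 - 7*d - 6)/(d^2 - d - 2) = (d^2 - d - 6)/(d - 2)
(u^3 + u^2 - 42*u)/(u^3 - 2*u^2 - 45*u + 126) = u/(u - 3)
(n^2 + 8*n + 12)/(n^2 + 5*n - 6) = (n + 2)/(n - 1)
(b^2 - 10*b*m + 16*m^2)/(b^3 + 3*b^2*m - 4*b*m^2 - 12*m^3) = (b - 8*m)/(b^2 + 5*b*m + 6*m^2)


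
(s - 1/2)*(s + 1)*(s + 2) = s^3 + 5*s^2/2 + s/2 - 1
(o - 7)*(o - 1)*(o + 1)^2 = o^4 - 6*o^3 - 8*o^2 + 6*o + 7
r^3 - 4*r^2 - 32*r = r*(r - 8)*(r + 4)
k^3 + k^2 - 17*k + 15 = (k - 3)*(k - 1)*(k + 5)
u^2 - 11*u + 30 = (u - 6)*(u - 5)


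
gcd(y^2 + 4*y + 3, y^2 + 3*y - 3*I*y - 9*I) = y + 3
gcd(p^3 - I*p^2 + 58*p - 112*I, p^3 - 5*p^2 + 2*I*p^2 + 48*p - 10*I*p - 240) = p + 8*I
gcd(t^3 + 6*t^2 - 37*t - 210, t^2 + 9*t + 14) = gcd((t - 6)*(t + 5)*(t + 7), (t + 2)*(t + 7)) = t + 7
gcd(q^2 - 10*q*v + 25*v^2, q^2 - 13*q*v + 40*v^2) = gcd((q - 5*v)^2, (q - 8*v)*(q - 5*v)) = q - 5*v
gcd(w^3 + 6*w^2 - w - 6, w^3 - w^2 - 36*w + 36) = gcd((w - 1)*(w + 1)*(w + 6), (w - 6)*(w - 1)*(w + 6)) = w^2 + 5*w - 6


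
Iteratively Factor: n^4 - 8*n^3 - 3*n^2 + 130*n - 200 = (n - 5)*(n^3 - 3*n^2 - 18*n + 40) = (n - 5)*(n + 4)*(n^2 - 7*n + 10) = (n - 5)*(n - 2)*(n + 4)*(n - 5)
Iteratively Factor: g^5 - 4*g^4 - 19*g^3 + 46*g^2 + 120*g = (g + 3)*(g^4 - 7*g^3 + 2*g^2 + 40*g) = (g - 5)*(g + 3)*(g^3 - 2*g^2 - 8*g) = g*(g - 5)*(g + 3)*(g^2 - 2*g - 8) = g*(g - 5)*(g - 4)*(g + 3)*(g + 2)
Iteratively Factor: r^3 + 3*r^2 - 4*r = (r + 4)*(r^2 - r) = r*(r + 4)*(r - 1)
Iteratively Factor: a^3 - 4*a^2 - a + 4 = (a - 1)*(a^2 - 3*a - 4) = (a - 1)*(a + 1)*(a - 4)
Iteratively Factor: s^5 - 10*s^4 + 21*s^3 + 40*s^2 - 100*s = (s)*(s^4 - 10*s^3 + 21*s^2 + 40*s - 100) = s*(s - 2)*(s^3 - 8*s^2 + 5*s + 50) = s*(s - 5)*(s - 2)*(s^2 - 3*s - 10) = s*(s - 5)*(s - 2)*(s + 2)*(s - 5)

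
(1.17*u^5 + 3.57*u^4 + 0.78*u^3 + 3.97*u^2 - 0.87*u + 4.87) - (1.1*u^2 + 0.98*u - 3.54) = 1.17*u^5 + 3.57*u^4 + 0.78*u^3 + 2.87*u^2 - 1.85*u + 8.41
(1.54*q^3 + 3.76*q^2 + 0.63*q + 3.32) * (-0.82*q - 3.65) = -1.2628*q^4 - 8.7042*q^3 - 14.2406*q^2 - 5.0219*q - 12.118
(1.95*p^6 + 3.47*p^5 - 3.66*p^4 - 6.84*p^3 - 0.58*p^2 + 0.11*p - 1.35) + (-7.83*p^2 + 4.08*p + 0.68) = 1.95*p^6 + 3.47*p^5 - 3.66*p^4 - 6.84*p^3 - 8.41*p^2 + 4.19*p - 0.67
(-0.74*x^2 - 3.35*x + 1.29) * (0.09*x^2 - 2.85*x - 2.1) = -0.0666*x^4 + 1.8075*x^3 + 11.2176*x^2 + 3.3585*x - 2.709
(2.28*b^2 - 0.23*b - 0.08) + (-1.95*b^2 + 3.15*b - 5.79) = 0.33*b^2 + 2.92*b - 5.87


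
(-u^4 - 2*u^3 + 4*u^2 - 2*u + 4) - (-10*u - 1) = -u^4 - 2*u^3 + 4*u^2 + 8*u + 5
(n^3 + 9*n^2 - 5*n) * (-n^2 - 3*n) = -n^5 - 12*n^4 - 22*n^3 + 15*n^2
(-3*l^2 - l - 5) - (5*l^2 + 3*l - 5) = -8*l^2 - 4*l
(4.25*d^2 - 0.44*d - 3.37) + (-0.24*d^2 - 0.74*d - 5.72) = 4.01*d^2 - 1.18*d - 9.09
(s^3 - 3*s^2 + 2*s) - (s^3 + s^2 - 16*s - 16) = -4*s^2 + 18*s + 16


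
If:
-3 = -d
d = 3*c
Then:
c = 1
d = 3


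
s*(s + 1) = s^2 + s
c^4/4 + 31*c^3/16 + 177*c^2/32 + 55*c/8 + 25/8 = (c/2 + 1)^2*(c + 5/4)*(c + 5/2)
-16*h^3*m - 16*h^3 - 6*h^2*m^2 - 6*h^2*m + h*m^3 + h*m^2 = (-8*h + m)*(2*h + m)*(h*m + h)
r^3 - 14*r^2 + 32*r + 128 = (r - 8)^2*(r + 2)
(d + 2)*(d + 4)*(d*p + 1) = d^3*p + 6*d^2*p + d^2 + 8*d*p + 6*d + 8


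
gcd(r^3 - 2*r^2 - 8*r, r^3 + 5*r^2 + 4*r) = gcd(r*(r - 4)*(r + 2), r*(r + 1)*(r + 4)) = r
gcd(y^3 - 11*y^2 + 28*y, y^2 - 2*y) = y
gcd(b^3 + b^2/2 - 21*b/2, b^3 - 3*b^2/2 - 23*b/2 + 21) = b^2 + b/2 - 21/2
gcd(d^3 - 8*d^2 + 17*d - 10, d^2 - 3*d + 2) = d^2 - 3*d + 2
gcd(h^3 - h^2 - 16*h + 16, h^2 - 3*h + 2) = h - 1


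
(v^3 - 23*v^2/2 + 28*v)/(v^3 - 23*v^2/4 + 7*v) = 2*(2*v^2 - 23*v + 56)/(4*v^2 - 23*v + 28)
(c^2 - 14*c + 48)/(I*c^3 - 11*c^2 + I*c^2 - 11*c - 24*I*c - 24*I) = I*(-c^2 + 14*c - 48)/(c^3 + c^2*(1 + 11*I) + c*(-24 + 11*I) - 24)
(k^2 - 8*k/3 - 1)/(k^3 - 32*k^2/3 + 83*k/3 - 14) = (3*k + 1)/(3*k^2 - 23*k + 14)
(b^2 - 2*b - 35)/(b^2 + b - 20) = (b - 7)/(b - 4)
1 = 1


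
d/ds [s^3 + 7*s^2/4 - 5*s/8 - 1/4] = 3*s^2 + 7*s/2 - 5/8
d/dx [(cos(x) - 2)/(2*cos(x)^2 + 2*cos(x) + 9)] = (-8*cos(x) + cos(2*x) - 12)*sin(x)/(2*cos(x) + cos(2*x) + 10)^2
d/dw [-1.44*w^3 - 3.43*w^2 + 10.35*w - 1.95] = -4.32*w^2 - 6.86*w + 10.35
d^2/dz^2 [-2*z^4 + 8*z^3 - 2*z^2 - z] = -24*z^2 + 48*z - 4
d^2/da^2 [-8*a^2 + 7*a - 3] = -16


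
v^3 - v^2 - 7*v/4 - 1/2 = (v - 2)*(v + 1/2)^2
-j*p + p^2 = p*(-j + p)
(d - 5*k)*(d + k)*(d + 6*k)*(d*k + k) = d^4*k + 2*d^3*k^2 + d^3*k - 29*d^2*k^3 + 2*d^2*k^2 - 30*d*k^4 - 29*d*k^3 - 30*k^4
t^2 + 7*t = t*(t + 7)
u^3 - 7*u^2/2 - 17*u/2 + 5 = (u - 5)*(u - 1/2)*(u + 2)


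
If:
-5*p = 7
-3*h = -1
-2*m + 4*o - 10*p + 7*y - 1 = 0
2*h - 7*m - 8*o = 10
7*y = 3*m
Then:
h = 1/3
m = 10/3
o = -49/12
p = -7/5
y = 10/7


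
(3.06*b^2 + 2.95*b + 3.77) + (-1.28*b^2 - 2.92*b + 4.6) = 1.78*b^2 + 0.0300000000000002*b + 8.37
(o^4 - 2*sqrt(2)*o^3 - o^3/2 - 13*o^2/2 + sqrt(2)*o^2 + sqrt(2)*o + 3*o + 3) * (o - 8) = o^5 - 17*o^4/2 - 2*sqrt(2)*o^4 - 5*o^3/2 + 17*sqrt(2)*o^3 - 7*sqrt(2)*o^2 + 55*o^2 - 21*o - 8*sqrt(2)*o - 24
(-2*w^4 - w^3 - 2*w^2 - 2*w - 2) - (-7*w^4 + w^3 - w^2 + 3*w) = 5*w^4 - 2*w^3 - w^2 - 5*w - 2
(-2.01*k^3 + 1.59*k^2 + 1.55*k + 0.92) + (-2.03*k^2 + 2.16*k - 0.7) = -2.01*k^3 - 0.44*k^2 + 3.71*k + 0.22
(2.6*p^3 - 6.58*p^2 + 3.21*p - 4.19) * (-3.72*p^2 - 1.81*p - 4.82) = -9.672*p^5 + 19.7716*p^4 - 12.5634*p^3 + 41.4923*p^2 - 7.8883*p + 20.1958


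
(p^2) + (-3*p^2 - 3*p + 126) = -2*p^2 - 3*p + 126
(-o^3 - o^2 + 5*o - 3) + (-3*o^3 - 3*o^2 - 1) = -4*o^3 - 4*o^2 + 5*o - 4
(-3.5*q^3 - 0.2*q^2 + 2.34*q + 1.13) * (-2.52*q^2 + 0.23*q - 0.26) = 8.82*q^5 - 0.301*q^4 - 5.0328*q^3 - 2.2574*q^2 - 0.3485*q - 0.2938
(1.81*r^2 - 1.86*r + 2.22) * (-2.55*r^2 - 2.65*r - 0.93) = -4.6155*r^4 - 0.0534999999999997*r^3 - 2.4153*r^2 - 4.1532*r - 2.0646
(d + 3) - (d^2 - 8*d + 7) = -d^2 + 9*d - 4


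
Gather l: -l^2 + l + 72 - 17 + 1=-l^2 + l + 56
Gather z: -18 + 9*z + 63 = 9*z + 45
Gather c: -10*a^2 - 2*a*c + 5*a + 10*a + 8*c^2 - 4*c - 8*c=-10*a^2 + 15*a + 8*c^2 + c*(-2*a - 12)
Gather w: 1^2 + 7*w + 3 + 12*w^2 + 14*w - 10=12*w^2 + 21*w - 6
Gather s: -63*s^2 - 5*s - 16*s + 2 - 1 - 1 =-63*s^2 - 21*s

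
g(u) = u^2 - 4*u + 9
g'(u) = 2*u - 4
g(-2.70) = 27.09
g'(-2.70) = -9.40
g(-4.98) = 53.72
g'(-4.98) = -13.96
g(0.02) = 8.92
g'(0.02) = -3.96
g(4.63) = 11.92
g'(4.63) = 5.26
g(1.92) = 5.01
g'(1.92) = -0.16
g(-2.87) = 28.72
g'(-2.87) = -9.74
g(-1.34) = 16.16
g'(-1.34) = -6.68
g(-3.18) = 31.83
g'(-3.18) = -10.36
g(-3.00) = 30.00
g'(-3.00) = -10.00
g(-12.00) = 201.00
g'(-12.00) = -28.00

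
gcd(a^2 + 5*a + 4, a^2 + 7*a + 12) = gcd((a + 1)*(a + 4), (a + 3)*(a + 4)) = a + 4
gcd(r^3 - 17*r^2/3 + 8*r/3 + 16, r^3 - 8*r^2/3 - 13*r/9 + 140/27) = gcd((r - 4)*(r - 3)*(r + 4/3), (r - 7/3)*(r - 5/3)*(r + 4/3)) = r + 4/3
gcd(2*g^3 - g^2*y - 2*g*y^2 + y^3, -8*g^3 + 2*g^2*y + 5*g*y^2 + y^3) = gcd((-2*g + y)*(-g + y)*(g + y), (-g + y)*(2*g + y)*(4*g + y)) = -g + y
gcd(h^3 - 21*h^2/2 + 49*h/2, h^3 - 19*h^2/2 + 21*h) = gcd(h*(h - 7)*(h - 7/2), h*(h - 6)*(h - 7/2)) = h^2 - 7*h/2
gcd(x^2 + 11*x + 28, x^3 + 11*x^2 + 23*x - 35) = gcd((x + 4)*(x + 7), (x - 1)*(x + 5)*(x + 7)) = x + 7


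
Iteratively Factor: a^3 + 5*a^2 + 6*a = (a)*(a^2 + 5*a + 6) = a*(a + 3)*(a + 2)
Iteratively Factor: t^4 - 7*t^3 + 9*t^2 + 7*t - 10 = (t - 5)*(t^3 - 2*t^2 - t + 2) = (t - 5)*(t + 1)*(t^2 - 3*t + 2) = (t - 5)*(t - 2)*(t + 1)*(t - 1)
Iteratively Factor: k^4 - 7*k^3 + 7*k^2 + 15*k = (k - 5)*(k^3 - 2*k^2 - 3*k) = (k - 5)*(k + 1)*(k^2 - 3*k) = (k - 5)*(k - 3)*(k + 1)*(k)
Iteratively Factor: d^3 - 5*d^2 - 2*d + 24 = (d - 3)*(d^2 - 2*d - 8) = (d - 4)*(d - 3)*(d + 2)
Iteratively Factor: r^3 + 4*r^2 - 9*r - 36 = (r + 3)*(r^2 + r - 12) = (r + 3)*(r + 4)*(r - 3)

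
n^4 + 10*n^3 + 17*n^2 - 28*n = n*(n - 1)*(n + 4)*(n + 7)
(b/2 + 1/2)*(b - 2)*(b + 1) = b^3/2 - 3*b/2 - 1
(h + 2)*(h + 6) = h^2 + 8*h + 12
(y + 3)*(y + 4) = y^2 + 7*y + 12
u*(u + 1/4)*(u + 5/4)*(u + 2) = u^4 + 7*u^3/2 + 53*u^2/16 + 5*u/8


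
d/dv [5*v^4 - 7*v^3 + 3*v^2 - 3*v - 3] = 20*v^3 - 21*v^2 + 6*v - 3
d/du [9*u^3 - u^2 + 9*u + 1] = 27*u^2 - 2*u + 9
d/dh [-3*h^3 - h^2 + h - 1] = -9*h^2 - 2*h + 1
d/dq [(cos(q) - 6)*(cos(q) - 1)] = (7 - 2*cos(q))*sin(q)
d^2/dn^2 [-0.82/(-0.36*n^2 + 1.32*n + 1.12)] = (0.212544*n^2 - 0.779328*n - 0.82*(0.72*n - 1.32)*(1.44*n - 2.64) - 0.661248)/(-0.36*n^2 + 1.32*n + 1.12)^3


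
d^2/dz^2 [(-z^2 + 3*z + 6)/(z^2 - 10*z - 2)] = 2*(-7*z^3 + 12*z^2 - 162*z + 548)/(z^6 - 30*z^5 + 294*z^4 - 880*z^3 - 588*z^2 - 120*z - 8)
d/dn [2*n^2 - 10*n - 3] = 4*n - 10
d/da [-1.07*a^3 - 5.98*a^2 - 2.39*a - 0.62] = -3.21*a^2 - 11.96*a - 2.39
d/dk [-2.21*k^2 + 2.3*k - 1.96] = 2.3 - 4.42*k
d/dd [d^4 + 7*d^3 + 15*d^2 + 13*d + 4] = 4*d^3 + 21*d^2 + 30*d + 13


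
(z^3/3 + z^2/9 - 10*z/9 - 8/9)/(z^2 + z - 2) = (3*z^3 + z^2 - 10*z - 8)/(9*(z^2 + z - 2))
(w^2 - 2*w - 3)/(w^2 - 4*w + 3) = (w + 1)/(w - 1)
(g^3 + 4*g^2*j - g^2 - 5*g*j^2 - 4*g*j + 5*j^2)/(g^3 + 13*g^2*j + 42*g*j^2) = (g^3 + 4*g^2*j - g^2 - 5*g*j^2 - 4*g*j + 5*j^2)/(g*(g^2 + 13*g*j + 42*j^2))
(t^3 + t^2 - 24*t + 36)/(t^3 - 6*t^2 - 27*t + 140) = (t^3 + t^2 - 24*t + 36)/(t^3 - 6*t^2 - 27*t + 140)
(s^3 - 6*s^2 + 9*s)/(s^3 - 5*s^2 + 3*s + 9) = s/(s + 1)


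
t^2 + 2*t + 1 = (t + 1)^2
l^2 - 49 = (l - 7)*(l + 7)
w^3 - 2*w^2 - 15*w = w*(w - 5)*(w + 3)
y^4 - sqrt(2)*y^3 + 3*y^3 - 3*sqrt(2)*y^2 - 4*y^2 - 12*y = y*(y + 3)*(y - 2*sqrt(2))*(y + sqrt(2))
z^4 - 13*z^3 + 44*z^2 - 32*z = z*(z - 8)*(z - 4)*(z - 1)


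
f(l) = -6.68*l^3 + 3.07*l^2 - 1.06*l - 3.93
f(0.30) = -4.15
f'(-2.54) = -145.95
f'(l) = -20.04*l^2 + 6.14*l - 1.06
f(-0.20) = -3.54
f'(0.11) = -0.63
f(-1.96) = 60.24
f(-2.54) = 128.03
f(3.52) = -260.97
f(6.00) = -1342.65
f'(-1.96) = -90.08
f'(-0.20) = -3.09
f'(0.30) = -1.02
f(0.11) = -4.02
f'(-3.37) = -249.34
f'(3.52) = -227.75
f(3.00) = -159.84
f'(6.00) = -685.66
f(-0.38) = -2.72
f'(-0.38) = -6.29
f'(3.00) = -163.00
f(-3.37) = 290.17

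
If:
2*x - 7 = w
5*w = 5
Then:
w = 1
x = 4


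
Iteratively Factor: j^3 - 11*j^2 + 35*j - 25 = (j - 1)*(j^2 - 10*j + 25) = (j - 5)*(j - 1)*(j - 5)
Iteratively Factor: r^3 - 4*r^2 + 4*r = (r - 2)*(r^2 - 2*r) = r*(r - 2)*(r - 2)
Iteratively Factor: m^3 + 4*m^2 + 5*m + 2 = (m + 2)*(m^2 + 2*m + 1) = (m + 1)*(m + 2)*(m + 1)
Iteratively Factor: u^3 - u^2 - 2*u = (u - 2)*(u^2 + u) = (u - 2)*(u + 1)*(u)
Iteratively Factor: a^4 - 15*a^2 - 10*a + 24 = (a + 2)*(a^3 - 2*a^2 - 11*a + 12) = (a + 2)*(a + 3)*(a^2 - 5*a + 4) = (a - 1)*(a + 2)*(a + 3)*(a - 4)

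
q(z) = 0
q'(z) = 0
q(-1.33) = 0.00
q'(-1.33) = 0.00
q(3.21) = 0.00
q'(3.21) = 0.00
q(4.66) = 0.00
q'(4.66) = 0.00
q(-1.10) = 0.00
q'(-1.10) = 0.00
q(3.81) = 0.00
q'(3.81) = 0.00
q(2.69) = 0.00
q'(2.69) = 0.00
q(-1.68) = 0.00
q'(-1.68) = 0.00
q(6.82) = 0.00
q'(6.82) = 0.00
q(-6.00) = 0.00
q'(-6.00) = 0.00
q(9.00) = 0.00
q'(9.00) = 0.00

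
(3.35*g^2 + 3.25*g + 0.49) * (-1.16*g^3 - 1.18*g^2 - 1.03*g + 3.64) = -3.886*g^5 - 7.723*g^4 - 7.8539*g^3 + 8.2683*g^2 + 11.3253*g + 1.7836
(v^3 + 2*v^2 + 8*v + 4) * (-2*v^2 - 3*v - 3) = -2*v^5 - 7*v^4 - 25*v^3 - 38*v^2 - 36*v - 12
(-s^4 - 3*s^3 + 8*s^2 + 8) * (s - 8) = -s^5 + 5*s^4 + 32*s^3 - 64*s^2 + 8*s - 64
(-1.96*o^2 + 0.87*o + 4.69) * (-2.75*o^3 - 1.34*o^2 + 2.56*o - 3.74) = 5.39*o^5 + 0.2339*o^4 - 19.0809*o^3 + 3.273*o^2 + 8.7526*o - 17.5406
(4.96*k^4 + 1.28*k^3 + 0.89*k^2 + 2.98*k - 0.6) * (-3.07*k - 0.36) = -15.2272*k^5 - 5.7152*k^4 - 3.1931*k^3 - 9.469*k^2 + 0.7692*k + 0.216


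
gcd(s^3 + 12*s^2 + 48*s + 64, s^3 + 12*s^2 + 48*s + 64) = s^3 + 12*s^2 + 48*s + 64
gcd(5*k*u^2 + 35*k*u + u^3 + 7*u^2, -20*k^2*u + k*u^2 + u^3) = 5*k*u + u^2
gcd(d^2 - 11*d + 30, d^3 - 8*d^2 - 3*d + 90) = d^2 - 11*d + 30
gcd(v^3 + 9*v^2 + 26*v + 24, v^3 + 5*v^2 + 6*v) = v^2 + 5*v + 6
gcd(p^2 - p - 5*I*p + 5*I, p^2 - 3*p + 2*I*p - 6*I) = 1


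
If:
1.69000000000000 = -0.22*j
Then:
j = -7.68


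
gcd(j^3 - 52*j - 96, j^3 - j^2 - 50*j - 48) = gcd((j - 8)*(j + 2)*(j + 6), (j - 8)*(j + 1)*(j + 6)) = j^2 - 2*j - 48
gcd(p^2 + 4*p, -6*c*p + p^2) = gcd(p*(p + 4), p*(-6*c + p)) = p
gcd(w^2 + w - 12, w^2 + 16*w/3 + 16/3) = w + 4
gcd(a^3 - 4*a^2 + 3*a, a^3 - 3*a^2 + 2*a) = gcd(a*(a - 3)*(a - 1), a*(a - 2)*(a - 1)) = a^2 - a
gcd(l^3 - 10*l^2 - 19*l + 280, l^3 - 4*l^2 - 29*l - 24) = l - 8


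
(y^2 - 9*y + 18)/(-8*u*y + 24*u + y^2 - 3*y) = (y - 6)/(-8*u + y)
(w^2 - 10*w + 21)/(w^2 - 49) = (w - 3)/(w + 7)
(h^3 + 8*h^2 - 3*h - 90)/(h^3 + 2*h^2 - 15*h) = (h + 6)/h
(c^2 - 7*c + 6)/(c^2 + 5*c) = (c^2 - 7*c + 6)/(c*(c + 5))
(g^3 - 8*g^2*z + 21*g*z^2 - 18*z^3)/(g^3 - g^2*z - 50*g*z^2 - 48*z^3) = (-g^3 + 8*g^2*z - 21*g*z^2 + 18*z^3)/(-g^3 + g^2*z + 50*g*z^2 + 48*z^3)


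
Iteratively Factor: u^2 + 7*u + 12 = (u + 3)*(u + 4)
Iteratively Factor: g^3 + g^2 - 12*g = (g)*(g^2 + g - 12) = g*(g + 4)*(g - 3)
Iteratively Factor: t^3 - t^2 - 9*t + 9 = (t - 3)*(t^2 + 2*t - 3) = (t - 3)*(t - 1)*(t + 3)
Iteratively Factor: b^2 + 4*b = (b + 4)*(b)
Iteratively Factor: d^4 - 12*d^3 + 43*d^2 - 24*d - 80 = (d + 1)*(d^3 - 13*d^2 + 56*d - 80) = (d - 5)*(d + 1)*(d^2 - 8*d + 16) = (d - 5)*(d - 4)*(d + 1)*(d - 4)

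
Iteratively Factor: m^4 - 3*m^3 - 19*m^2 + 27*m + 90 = (m - 3)*(m^3 - 19*m - 30) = (m - 3)*(m + 2)*(m^2 - 2*m - 15) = (m - 3)*(m + 2)*(m + 3)*(m - 5)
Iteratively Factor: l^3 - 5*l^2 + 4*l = (l)*(l^2 - 5*l + 4) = l*(l - 4)*(l - 1)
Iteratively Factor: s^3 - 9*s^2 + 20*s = (s - 4)*(s^2 - 5*s) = s*(s - 4)*(s - 5)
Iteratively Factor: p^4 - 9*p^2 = (p)*(p^3 - 9*p) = p*(p + 3)*(p^2 - 3*p) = p^2*(p + 3)*(p - 3)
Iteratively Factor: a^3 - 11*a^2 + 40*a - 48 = (a - 4)*(a^2 - 7*a + 12) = (a - 4)^2*(a - 3)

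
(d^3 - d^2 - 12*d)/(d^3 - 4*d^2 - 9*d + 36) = d/(d - 3)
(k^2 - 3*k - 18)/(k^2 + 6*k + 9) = (k - 6)/(k + 3)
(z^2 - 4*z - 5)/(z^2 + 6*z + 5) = (z - 5)/(z + 5)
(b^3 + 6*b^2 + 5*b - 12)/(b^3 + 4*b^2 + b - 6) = (b + 4)/(b + 2)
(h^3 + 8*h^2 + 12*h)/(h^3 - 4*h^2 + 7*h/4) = 4*(h^2 + 8*h + 12)/(4*h^2 - 16*h + 7)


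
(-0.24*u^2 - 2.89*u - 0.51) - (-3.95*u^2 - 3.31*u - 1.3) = 3.71*u^2 + 0.42*u + 0.79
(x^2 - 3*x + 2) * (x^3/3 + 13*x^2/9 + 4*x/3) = x^5/3 + 4*x^4/9 - 7*x^3/3 - 10*x^2/9 + 8*x/3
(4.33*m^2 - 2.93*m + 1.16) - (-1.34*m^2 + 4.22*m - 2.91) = 5.67*m^2 - 7.15*m + 4.07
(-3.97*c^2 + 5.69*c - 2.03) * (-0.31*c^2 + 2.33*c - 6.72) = 1.2307*c^4 - 11.014*c^3 + 40.5654*c^2 - 42.9667*c + 13.6416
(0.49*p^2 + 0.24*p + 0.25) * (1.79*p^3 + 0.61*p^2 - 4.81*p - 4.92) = 0.8771*p^5 + 0.7285*p^4 - 1.763*p^3 - 3.4127*p^2 - 2.3833*p - 1.23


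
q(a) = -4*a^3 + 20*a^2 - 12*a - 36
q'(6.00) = -204.00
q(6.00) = -252.00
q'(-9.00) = -1344.00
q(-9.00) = 4608.00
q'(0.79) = 12.11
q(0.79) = -34.97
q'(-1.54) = -102.06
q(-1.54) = 44.52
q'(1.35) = 20.13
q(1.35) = -25.59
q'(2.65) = 9.73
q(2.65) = -1.79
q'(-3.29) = -273.49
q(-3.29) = 362.41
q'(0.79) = 12.11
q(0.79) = -34.97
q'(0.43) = 2.98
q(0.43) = -37.78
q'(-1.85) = -127.07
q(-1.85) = 79.98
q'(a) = -12*a^2 + 40*a - 12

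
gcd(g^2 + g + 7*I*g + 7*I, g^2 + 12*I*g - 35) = g + 7*I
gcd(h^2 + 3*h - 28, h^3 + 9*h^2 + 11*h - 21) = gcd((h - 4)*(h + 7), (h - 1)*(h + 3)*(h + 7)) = h + 7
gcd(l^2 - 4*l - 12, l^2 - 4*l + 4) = 1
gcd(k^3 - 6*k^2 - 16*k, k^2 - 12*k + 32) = k - 8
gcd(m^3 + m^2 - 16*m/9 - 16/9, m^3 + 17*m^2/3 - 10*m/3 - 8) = m^2 - m/3 - 4/3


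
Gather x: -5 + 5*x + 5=5*x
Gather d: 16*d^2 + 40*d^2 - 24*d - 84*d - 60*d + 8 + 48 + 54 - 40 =56*d^2 - 168*d + 70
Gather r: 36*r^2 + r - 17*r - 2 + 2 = 36*r^2 - 16*r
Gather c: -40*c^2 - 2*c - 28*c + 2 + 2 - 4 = -40*c^2 - 30*c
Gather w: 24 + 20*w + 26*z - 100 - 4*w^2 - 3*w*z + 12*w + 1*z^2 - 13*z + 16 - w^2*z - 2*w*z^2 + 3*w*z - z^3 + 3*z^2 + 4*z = w^2*(-z - 4) + w*(32 - 2*z^2) - z^3 + 4*z^2 + 17*z - 60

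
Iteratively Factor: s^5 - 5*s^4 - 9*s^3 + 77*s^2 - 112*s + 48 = (s - 1)*(s^4 - 4*s^3 - 13*s^2 + 64*s - 48) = (s - 1)*(s + 4)*(s^3 - 8*s^2 + 19*s - 12) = (s - 3)*(s - 1)*(s + 4)*(s^2 - 5*s + 4) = (s - 4)*(s - 3)*(s - 1)*(s + 4)*(s - 1)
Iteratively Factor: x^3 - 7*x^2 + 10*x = (x - 2)*(x^2 - 5*x) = (x - 5)*(x - 2)*(x)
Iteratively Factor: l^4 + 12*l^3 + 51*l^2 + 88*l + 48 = (l + 4)*(l^3 + 8*l^2 + 19*l + 12) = (l + 1)*(l + 4)*(l^2 + 7*l + 12) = (l + 1)*(l + 4)^2*(l + 3)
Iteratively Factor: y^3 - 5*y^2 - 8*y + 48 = (y + 3)*(y^2 - 8*y + 16) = (y - 4)*(y + 3)*(y - 4)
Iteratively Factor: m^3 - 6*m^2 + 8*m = (m)*(m^2 - 6*m + 8) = m*(m - 2)*(m - 4)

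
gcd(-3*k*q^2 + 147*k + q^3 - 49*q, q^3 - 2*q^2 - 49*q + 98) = q^2 - 49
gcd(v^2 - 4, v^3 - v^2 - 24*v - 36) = v + 2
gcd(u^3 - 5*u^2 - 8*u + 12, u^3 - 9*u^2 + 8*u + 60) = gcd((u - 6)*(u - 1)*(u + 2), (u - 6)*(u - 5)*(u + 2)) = u^2 - 4*u - 12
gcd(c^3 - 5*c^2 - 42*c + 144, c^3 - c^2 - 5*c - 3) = c - 3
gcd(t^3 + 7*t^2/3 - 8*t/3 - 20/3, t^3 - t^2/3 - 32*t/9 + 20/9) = t^2 + t/3 - 10/3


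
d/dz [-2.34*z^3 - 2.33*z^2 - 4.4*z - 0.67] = -7.02*z^2 - 4.66*z - 4.4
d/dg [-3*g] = -3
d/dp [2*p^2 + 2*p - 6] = 4*p + 2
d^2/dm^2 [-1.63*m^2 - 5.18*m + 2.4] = -3.26000000000000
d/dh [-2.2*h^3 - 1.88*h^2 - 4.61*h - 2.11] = -6.6*h^2 - 3.76*h - 4.61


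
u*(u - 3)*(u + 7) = u^3 + 4*u^2 - 21*u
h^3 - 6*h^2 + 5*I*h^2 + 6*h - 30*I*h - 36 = (h - 6)*(h - I)*(h + 6*I)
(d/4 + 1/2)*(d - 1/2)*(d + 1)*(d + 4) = d^4/4 + 13*d^3/8 + 21*d^2/8 + d/4 - 1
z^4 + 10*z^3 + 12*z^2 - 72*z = z*(z - 2)*(z + 6)^2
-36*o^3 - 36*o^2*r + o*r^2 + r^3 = (-6*o + r)*(o + r)*(6*o + r)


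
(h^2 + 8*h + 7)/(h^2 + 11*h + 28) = (h + 1)/(h + 4)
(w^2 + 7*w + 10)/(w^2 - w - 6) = (w + 5)/(w - 3)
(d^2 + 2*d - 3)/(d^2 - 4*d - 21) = (d - 1)/(d - 7)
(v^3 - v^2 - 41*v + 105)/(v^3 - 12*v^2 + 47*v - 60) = (v + 7)/(v - 4)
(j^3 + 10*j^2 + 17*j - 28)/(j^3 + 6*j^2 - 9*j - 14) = (j^2 + 3*j - 4)/(j^2 - j - 2)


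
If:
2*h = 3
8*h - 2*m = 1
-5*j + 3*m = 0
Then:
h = 3/2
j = 33/10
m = 11/2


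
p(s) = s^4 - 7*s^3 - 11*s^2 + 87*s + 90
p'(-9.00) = -4332.00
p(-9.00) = 10080.00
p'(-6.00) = -1401.00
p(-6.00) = 1980.00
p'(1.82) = 1.51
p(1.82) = 180.68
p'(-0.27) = 91.33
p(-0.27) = 65.85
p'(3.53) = -76.39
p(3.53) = 107.41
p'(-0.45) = 92.28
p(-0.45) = 49.30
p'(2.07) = -13.04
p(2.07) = 179.23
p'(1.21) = 36.72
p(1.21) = 168.91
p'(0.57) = 68.38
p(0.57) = 134.83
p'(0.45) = 73.21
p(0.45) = 126.33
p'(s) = 4*s^3 - 21*s^2 - 22*s + 87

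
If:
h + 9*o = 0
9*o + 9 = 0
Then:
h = 9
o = -1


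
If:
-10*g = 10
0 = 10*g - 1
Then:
No Solution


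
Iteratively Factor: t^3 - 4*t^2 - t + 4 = (t - 1)*(t^2 - 3*t - 4) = (t - 1)*(t + 1)*(t - 4)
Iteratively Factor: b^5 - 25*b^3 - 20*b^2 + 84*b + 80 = (b + 2)*(b^4 - 2*b^3 - 21*b^2 + 22*b + 40) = (b + 1)*(b + 2)*(b^3 - 3*b^2 - 18*b + 40) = (b - 5)*(b + 1)*(b + 2)*(b^2 + 2*b - 8) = (b - 5)*(b + 1)*(b + 2)*(b + 4)*(b - 2)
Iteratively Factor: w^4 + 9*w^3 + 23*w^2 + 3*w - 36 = (w + 4)*(w^3 + 5*w^2 + 3*w - 9) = (w + 3)*(w + 4)*(w^2 + 2*w - 3) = (w - 1)*(w + 3)*(w + 4)*(w + 3)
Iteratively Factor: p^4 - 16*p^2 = (p - 4)*(p^3 + 4*p^2) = p*(p - 4)*(p^2 + 4*p) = p^2*(p - 4)*(p + 4)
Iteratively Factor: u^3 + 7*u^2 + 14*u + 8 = (u + 1)*(u^2 + 6*u + 8) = (u + 1)*(u + 2)*(u + 4)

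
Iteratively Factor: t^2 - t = (t)*(t - 1)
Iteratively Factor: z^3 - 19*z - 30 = (z - 5)*(z^2 + 5*z + 6) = (z - 5)*(z + 3)*(z + 2)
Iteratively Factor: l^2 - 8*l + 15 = (l - 5)*(l - 3)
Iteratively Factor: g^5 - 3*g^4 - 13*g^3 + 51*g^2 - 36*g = (g)*(g^4 - 3*g^3 - 13*g^2 + 51*g - 36) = g*(g - 3)*(g^3 - 13*g + 12) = g*(g - 3)*(g - 1)*(g^2 + g - 12) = g*(g - 3)^2*(g - 1)*(g + 4)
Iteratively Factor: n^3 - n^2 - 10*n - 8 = (n + 2)*(n^2 - 3*n - 4) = (n + 1)*(n + 2)*(n - 4)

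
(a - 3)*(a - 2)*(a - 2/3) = a^3 - 17*a^2/3 + 28*a/3 - 4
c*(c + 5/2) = c^2 + 5*c/2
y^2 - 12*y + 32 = (y - 8)*(y - 4)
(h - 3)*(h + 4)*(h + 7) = h^3 + 8*h^2 - 5*h - 84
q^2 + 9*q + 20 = (q + 4)*(q + 5)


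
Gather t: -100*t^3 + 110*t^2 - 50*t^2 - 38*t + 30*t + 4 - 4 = -100*t^3 + 60*t^2 - 8*t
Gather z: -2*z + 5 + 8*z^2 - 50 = 8*z^2 - 2*z - 45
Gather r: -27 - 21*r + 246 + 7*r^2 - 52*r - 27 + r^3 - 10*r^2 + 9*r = r^3 - 3*r^2 - 64*r + 192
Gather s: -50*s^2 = -50*s^2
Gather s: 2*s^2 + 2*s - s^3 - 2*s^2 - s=-s^3 + s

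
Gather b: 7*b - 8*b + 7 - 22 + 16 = 1 - b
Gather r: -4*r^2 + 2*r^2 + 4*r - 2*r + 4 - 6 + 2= -2*r^2 + 2*r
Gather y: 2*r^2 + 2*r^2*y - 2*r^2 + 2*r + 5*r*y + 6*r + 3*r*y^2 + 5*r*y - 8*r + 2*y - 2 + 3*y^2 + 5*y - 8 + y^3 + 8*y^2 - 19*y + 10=y^3 + y^2*(3*r + 11) + y*(2*r^2 + 10*r - 12)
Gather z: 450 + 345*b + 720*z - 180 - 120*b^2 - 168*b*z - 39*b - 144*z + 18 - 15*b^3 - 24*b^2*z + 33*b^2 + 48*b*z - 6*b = -15*b^3 - 87*b^2 + 300*b + z*(-24*b^2 - 120*b + 576) + 288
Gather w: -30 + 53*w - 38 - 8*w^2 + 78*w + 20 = -8*w^2 + 131*w - 48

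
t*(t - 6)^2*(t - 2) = t^4 - 14*t^3 + 60*t^2 - 72*t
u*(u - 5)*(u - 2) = u^3 - 7*u^2 + 10*u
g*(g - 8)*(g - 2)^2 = g^4 - 12*g^3 + 36*g^2 - 32*g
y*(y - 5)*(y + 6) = y^3 + y^2 - 30*y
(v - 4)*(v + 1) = v^2 - 3*v - 4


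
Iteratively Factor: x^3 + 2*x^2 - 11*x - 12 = (x + 1)*(x^2 + x - 12) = (x + 1)*(x + 4)*(x - 3)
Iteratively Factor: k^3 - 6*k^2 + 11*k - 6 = (k - 1)*(k^2 - 5*k + 6) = (k - 2)*(k - 1)*(k - 3)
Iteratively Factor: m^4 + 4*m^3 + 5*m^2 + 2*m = (m)*(m^3 + 4*m^2 + 5*m + 2) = m*(m + 2)*(m^2 + 2*m + 1) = m*(m + 1)*(m + 2)*(m + 1)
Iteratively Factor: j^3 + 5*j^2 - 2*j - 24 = (j + 3)*(j^2 + 2*j - 8) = (j + 3)*(j + 4)*(j - 2)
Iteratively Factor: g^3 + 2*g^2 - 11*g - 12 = (g + 4)*(g^2 - 2*g - 3) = (g - 3)*(g + 4)*(g + 1)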